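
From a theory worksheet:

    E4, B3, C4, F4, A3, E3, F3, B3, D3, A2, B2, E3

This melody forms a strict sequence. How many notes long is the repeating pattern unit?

4

12 notes total. Splitting into 3 groups of 4:
E4 B3 C4 F4 | A3 E3 F3 B3 | D3 A2 B2 E3
That's a consistent down a 5th shift per cell, and no other grouping gives one.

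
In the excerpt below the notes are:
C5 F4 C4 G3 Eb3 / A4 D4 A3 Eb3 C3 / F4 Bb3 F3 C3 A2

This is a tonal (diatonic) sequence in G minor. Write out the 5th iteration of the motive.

Bb3 Eb3 Bb2 F2 D2

The 5-note cells begin on C5, A4, F4 — each down a 3rd from the last.
Continuing the starts: D4 → Bb3.
So cell 5 is Bb3 Eb3 Bb2 F2 D2.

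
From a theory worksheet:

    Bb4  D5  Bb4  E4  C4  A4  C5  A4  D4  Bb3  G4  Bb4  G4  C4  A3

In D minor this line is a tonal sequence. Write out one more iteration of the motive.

The 5-note cells begin on Bb4, A4, G4 — each down a 2nd from the last.
Statement 4 starts on F4 and keeps the same diatonic contour: F4 A4 F4 Bb3 G3.

F4 A4 F4 Bb3 G3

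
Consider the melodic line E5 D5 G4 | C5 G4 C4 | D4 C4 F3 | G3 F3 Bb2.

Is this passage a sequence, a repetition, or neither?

neither

Note 1 of cell 2 is C5; if this were a sequence it would be A4. No unit length gives a consistent transposition pattern.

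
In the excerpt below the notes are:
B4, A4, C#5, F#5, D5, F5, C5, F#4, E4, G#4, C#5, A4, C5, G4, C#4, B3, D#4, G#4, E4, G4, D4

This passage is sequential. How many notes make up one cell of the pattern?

Try groups of 7 (3 cells in 21 notes):
B4 A4 C#5 F#5 D5 F5 C5 | F#4 E4 G#4 C#5 A4 C5 G4 | C#4 B3 D#4 G#4 E4 G4 D4
That's a consistent down a 4th shift per cell, and no other grouping gives one.

7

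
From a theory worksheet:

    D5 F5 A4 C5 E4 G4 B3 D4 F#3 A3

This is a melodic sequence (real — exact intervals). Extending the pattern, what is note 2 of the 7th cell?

B2

With 2-note cells, note 2 of each statement runs F5, C5, G4, D4, A3.
Carrying that down a 4th forward: E3 → B2.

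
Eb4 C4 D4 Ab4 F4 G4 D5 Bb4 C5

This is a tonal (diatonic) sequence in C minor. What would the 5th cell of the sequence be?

C6 Ab5 Bb5

Taking 3-note groups, the heads are Eb4, Ab4, D5: the pattern moves up a 4th.
Extending up a 4th: G5 → C6.
From C6 the diatonic shape gives C6 Ab5 Bb5.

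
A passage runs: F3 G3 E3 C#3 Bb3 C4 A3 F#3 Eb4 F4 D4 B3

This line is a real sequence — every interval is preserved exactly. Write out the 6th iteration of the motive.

Unit = 4 notes; the statements start on F3, Bb3, Eb4, moving up a 4th each time.
Extending up a 4th: Ab4 → Db5 → Gb5.
From Gb5 the exact shape gives Gb5 Ab5 F5 D5.

Gb5 Ab5 F5 D5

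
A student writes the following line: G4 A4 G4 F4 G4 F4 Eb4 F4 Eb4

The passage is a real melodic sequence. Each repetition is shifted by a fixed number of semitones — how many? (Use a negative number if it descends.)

With a 3-note motive the entries are G4, F4, Eb4, each down a 2nd from the previous.
G4 to F4 spans -2 semitones.

-2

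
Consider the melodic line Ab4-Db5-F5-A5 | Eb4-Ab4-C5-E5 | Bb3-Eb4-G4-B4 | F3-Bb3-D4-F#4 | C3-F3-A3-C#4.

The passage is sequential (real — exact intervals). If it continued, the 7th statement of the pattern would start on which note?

Taking 4-note groups, the heads are Ab4, Eb4, Bb3, F3, C3: the pattern moves down a 4th.
Extending the heads down a 4th: G2 → D2.

D2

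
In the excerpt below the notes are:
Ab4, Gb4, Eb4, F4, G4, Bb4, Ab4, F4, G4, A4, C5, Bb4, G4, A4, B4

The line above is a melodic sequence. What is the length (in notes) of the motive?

5

Try groups of 5 (3 cells in 15 notes):
Ab4 Gb4 Eb4 F4 G4 | Bb4 Ab4 F4 G4 A4 | C5 Bb4 G4 A4 B4
Each cell is the previous one up a 2nd — so the unit is 5 notes.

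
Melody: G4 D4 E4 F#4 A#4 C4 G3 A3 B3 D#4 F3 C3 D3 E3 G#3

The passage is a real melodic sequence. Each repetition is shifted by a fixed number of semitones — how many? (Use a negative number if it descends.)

Unit = 5 notes; the statements start on G4, C4, F3, moving down a 5th each time.
G4 to C4 spans -7 semitones.

-7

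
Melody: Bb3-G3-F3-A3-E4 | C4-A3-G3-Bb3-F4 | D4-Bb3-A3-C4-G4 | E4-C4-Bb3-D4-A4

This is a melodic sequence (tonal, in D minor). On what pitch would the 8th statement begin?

With a 5-note motive the entries are Bb3, C4, D4, E4, each up a 2nd from the previous.
Continuing: F4 → G4 → A4 → Bb4. Statement 8 starts on Bb4.

Bb4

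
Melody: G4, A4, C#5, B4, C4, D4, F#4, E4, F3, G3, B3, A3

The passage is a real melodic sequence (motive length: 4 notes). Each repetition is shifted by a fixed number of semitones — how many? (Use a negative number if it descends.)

With a 4-note motive the entries are G4, C4, F3, each down a 5th from the previous.
G4 to C4 spans -7 semitones.

-7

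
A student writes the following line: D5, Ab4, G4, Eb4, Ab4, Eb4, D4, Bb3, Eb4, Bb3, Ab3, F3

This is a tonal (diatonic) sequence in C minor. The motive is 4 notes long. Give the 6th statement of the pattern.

Unit = 4 notes; the statements start on D5, Ab4, Eb4, moving down a 4th each time.
Continuing the starts: Bb3 → F3 → C3.
From C3 the diatonic shape gives C3 G2 F2 D2.

C3 G2 F2 D2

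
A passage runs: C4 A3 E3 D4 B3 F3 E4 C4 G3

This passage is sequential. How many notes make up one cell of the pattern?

3

9 notes total. Splitting into 3 groups of 3:
C4 A3 E3 | D4 B3 F3 | E4 C4 G3
Each cell is the previous one up a 2nd — so the unit is 3 notes.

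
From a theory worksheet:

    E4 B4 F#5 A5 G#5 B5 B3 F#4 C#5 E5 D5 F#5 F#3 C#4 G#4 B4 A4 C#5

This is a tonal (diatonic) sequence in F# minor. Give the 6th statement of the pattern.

The 6-note cells begin on E4, B3, F#3 — each down a 4th from the last.
Extending down a 4th: C#3 → G#2 → D2.
From D2 the diatonic shape gives D2 A2 E3 G#3 F#3 A3.

D2 A2 E3 G#3 F#3 A3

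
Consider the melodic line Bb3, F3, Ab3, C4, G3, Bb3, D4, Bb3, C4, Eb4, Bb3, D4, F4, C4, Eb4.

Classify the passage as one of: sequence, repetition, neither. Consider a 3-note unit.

Note 2 of cell 3 is Bb3; if this were a sequence it would be Ab3. No unit length gives a consistent transposition pattern.

neither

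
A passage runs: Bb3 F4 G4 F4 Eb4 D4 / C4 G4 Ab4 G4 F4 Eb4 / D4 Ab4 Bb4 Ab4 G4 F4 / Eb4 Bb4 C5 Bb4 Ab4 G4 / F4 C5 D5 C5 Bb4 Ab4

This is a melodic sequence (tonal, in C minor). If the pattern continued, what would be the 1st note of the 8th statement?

Bb4

With 6-note cells, note 1 of each statement runs Bb3, C4, D4, Eb4, F4.
Extending up a 2nd: G4 → Ab4 → Bb4.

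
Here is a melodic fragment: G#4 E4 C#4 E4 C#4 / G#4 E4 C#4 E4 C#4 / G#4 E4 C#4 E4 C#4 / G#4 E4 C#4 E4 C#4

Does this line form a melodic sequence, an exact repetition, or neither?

repetition

Each 5-note cell is identical (G#4 E4 C#4 E4 C#4), restated at the same pitch.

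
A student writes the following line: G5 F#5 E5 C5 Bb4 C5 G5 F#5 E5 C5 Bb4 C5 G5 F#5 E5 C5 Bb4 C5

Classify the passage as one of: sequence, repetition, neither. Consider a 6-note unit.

repetition

Each 6-note cell is identical (G5 F#5 E5 C5 Bb4 C5), restated at the same pitch.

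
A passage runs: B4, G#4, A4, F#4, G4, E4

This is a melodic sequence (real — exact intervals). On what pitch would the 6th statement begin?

Db4

With a 2-note motive the entries are B4, A4, G4, each down a 2nd from the previous.
Extending the heads down a 2nd: F4 → Eb4 → Db4.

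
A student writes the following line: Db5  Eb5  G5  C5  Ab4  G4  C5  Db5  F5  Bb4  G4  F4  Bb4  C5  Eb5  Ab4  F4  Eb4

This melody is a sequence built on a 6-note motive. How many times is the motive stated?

18 notes in groups of 6 gives 18/6 = 3 statements.
Starts: Db5, C5, Bb4 — each down a 2nd.

3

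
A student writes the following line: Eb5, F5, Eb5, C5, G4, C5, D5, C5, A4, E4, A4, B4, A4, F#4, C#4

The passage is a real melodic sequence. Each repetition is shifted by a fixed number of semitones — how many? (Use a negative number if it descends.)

The 5-note cells begin on Eb5, C5, A4 — each down a 3rd from the last.
Eb5→C5 is 72 − 75 = -3 semitones.

-3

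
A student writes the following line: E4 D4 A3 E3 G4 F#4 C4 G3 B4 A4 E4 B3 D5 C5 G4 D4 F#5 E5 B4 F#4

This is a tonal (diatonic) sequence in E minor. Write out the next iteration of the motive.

The 4-note cells begin on E4, G4, B4, D5, F#5 — each up a 3rd from the last.
So cell 6 is A5 G5 D5 A4.

A5 G5 D5 A4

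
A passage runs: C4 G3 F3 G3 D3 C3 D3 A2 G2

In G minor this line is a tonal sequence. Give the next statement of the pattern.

A2 Eb2 D2

With a 3-note motive the entries are C4, G3, D3, each down a 4th from the previous.
Statement 4 starts on A2 and keeps the same diatonic contour: A2 Eb2 D2.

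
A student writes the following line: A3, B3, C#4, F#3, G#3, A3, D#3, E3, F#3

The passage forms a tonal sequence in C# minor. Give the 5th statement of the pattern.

The 3-note cells begin on A3, F#3, D#3 — each down a 3rd from the last.
Carrying on: B2 → G#2.
So cell 5 is G#2 A2 B2.

G#2 A2 B2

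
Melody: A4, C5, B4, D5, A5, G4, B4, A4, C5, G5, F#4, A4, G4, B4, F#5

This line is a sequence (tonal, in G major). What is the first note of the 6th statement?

C4

The 5-note cells begin on A4, G4, F#4 — each down a 2nd from the last.
Continuing: E4 → D4 → C4. Statement 6 starts on C4.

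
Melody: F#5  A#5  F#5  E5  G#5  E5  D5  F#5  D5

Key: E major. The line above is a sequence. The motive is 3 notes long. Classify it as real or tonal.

real

Each cell has the same semitone pattern (4, -4) — intervals are preserved exactly.
And A#5 lies outside E major, so the sequence is real rather than tonal.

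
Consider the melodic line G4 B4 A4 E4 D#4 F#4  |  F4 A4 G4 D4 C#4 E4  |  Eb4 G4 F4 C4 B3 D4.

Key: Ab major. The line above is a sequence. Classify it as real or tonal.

Each cell has the same semitone pattern (4, -2, -5, -1, 3) — intervals are preserved exactly.
And B4 lies outside Ab major, so the sequence is real rather than tonal.

real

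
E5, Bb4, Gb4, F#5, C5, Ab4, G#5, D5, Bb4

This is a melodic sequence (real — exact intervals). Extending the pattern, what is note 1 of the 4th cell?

A#5

The unit is 3 notes. Position-1 pitches of the 3 shown cells: E5, F#5, G#5.
Each moves up a 2nd; the next is A#5.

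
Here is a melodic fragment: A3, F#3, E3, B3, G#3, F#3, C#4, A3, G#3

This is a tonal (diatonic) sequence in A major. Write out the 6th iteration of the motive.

F#4 D4 C#4

Unit = 3 notes; the statements start on A3, B3, C#4, moving up a 2nd each time.
Continuing the starts: D4 → E4 → F#4.
From F#4 the diatonic shape gives F#4 D4 C#4.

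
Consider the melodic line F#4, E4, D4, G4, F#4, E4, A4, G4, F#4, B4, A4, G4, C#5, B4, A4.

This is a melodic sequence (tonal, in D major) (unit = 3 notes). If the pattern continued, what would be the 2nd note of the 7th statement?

Grouping in 3s, the 2nd note of each cell is E4, F#4, G4, A4, B4.
Extending up a 2nd: C#5 → D5.

D5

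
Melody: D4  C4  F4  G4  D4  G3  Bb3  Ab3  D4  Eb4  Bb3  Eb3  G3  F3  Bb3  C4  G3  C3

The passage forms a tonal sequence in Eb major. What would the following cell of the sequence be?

Unit = 6 notes; the statements start on D4, Bb3, G3, moving down a 3rd each time.
From Eb3 the diatonic shape gives Eb3 D3 G3 Ab3 Eb3 Ab2.

Eb3 D3 G3 Ab3 Eb3 Ab2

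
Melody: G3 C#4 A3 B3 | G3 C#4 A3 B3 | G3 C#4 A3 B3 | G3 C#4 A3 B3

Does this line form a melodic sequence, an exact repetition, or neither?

Each 4-note cell is identical (G3 C#4 A3 B3), restated at the same pitch.

repetition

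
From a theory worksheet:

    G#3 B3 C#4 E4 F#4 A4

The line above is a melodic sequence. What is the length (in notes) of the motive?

2

There are 6 notes; a 2-note unit gives 3 cells:
G#3 B3 | C#4 E4 | F#4 A4
Each cell is the previous one up a 4th — so the unit is 2 notes.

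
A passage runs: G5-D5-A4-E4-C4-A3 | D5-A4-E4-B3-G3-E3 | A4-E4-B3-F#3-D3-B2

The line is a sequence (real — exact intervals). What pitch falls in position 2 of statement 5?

F#3

With 6-note cells, note 2 of each statement runs D5, A4, E4.
Each moves down a 4th. Continuing: B3 → F#3.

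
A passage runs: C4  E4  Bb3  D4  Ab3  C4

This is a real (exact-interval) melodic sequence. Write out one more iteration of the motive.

Gb3 Bb3

With a 2-note motive the entries are C4, Bb3, Ab3, each down a 2nd from the previous.
From Gb3 the exact shape gives Gb3 Bb3.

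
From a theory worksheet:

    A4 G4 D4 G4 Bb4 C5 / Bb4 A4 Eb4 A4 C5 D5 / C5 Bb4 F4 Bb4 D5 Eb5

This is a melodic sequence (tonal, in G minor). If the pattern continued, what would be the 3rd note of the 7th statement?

C5

With 6-note cells, note 3 of each statement runs D4, Eb4, F4.
Each moves up a 2nd. Continuing: G4 → A4 → Bb4 → C5.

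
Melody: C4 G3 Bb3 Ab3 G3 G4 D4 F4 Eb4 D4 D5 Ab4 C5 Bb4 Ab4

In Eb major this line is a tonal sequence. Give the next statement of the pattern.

Ab5 Eb5 G5 F5 Eb5

The 5-note cells begin on C4, G4, D5 — each up a 5th from the last.
So cell 4 is Ab5 Eb5 G5 F5 Eb5.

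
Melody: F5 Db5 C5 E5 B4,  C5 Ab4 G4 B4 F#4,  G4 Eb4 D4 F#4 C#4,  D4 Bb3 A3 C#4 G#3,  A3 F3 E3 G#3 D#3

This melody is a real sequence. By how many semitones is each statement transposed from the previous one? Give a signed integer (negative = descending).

-5

Taking 5-note groups, the heads are F5, C5, G4, D4, A3: the pattern moves down a 4th.
F5→C5 is 72 − 77 = -5 semitones.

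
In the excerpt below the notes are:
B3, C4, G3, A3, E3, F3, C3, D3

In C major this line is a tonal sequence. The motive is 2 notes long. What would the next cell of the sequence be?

The 2-note cells begin on B3, G3, E3, C3 — each down a 3rd from the last.
From A2 the diatonic shape gives A2 B2.

A2 B2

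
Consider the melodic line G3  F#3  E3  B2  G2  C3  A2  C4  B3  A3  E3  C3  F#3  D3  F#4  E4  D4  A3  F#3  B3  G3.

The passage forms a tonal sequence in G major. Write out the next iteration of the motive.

B4 A4 G4 D4 B3 E4 C4

The 7-note cells begin on G3, C4, F#4 — each up a 4th from the last.
Statement 4 starts on B4 and keeps the same diatonic contour: B4 A4 G4 D4 B3 E4 C4.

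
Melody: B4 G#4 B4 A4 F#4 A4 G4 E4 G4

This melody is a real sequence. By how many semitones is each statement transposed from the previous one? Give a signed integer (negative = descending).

The 3-note cells begin on B4, A4, G4 — each down a 2nd from the last.
B4→A4 is 69 − 71 = -2 semitones.

-2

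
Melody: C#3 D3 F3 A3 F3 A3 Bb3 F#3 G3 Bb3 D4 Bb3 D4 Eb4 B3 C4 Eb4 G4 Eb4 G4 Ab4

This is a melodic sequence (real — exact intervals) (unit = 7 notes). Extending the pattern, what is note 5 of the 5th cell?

Db5

The unit is 7 notes. Position-5 pitches of the 3 shown cells: F3, Bb3, Eb4.
Each moves up a 4th. Continuing: Ab4 → Db5.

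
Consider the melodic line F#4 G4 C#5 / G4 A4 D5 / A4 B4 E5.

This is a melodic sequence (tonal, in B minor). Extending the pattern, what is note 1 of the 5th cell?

C#5

Grouping in 3s, the 1st note of each cell is F#4, G4, A4.
Extending up a 2nd: B4 → C#5.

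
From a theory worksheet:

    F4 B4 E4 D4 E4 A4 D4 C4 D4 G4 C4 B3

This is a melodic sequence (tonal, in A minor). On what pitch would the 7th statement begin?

G3

With a 4-note motive the entries are F4, E4, D4, each down a 2nd from the previous.
Extending the heads down a 2nd: C4 → B3 → A3 → G3.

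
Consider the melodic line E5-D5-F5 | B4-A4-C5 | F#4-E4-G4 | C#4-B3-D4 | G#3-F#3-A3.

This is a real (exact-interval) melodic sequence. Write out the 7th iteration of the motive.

A#2 G#2 B2

The 3-note cells begin on E5, B4, F#4, C#4, G#3 — each down a 4th from the last.
Carrying on: D#3 → A#2.
Statement 7 starts on A#2 and keeps the same exact contour: A#2 G#2 B2.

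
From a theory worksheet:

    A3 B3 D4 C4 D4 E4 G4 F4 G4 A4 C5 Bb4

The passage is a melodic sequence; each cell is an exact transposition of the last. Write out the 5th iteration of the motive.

With a 4-note motive the entries are A3, D4, G4, each up a 4th from the previous.
Extending up a 4th: C5 → F5.
From F5 the exact shape gives F5 G5 Bb5 Ab5.

F5 G5 Bb5 Ab5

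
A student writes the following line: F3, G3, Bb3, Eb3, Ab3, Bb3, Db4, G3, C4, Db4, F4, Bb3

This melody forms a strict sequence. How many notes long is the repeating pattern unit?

There are 12 notes; a 4-note unit gives 3 cells:
F3 G3 Bb3 Eb3 | Ab3 Bb3 Db4 G3 | C4 Db4 F4 Bb3
That's a consistent up a 3rd shift per cell, and no other grouping gives one.

4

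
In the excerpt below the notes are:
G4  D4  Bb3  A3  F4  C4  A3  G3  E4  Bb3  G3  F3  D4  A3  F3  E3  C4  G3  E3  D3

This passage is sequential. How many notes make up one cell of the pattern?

4

Try groups of 4 (5 cells in 20 notes):
G4 D4 Bb3 A3 | F4 C4 A3 G3 | E4 Bb3 G3 F3 | D4 A3 F3 E3 | C4 G3 E3 D3
Every group is a transposition down a 2nd of the one before; no shorter unit works.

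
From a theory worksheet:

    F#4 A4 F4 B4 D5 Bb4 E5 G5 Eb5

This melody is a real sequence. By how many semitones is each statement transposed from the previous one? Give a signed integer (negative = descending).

5

Taking 3-note groups, the heads are F#4, B4, E5: the pattern moves up a 4th.
F#4→B4 is 71 − 66 = 5 semitones.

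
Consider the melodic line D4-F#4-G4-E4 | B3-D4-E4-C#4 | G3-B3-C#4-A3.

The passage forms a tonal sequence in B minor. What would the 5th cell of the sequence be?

C#3 E3 F#3 D3

The 4-note cells begin on D4, B3, G3 — each down a 3rd from the last.
Carrying on: E3 → C#3.
From C#3 the diatonic shape gives C#3 E3 F#3 D3.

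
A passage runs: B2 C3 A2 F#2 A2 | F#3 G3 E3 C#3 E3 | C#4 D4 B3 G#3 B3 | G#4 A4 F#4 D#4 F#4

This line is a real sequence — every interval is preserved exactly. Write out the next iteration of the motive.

D#5 E5 C#5 A#4 C#5

With a 5-note motive the entries are B2, F#3, C#4, G#4, each up a 5th from the previous.
From D#5 the exact shape gives D#5 E5 C#5 A#4 C#5.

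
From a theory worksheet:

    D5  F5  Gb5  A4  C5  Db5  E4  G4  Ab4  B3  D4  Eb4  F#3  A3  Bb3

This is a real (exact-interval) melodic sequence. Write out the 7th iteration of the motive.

The 3-note cells begin on D5, A4, E4, B3, F#3 — each down a 4th from the last.
Continuing the starts: C#3 → G#2.
From G#2 the exact shape gives G#2 B2 C3.

G#2 B2 C3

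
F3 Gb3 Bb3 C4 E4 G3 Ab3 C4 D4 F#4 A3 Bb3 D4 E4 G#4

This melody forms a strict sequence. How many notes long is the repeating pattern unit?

15 notes total. Splitting into 3 groups of 5:
F3 Gb3 Bb3 C4 E4 | G3 Ab3 C4 D4 F#4 | A3 Bb3 D4 E4 G#4
Every group is a transposition up a 2nd of the one before; no shorter unit works.

5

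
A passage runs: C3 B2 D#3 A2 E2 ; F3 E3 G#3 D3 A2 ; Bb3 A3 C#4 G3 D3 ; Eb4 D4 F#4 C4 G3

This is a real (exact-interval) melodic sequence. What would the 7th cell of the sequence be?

Gb5 F5 A5 Eb5 Bb4

With a 5-note motive the entries are C3, F3, Bb3, Eb4, each up a 4th from the previous.
Continuing the starts: Ab4 → Db5 → Gb5.
Statement 7 starts on Gb5 and keeps the same exact contour: Gb5 F5 A5 Eb5 Bb4.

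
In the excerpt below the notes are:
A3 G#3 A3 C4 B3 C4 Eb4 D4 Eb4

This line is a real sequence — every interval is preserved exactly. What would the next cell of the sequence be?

Unit = 3 notes; the statements start on A3, C4, Eb4, moving up a 3rd each time.
Statement 4 starts on Gb4 and keeps the same exact contour: Gb4 F4 Gb4.

Gb4 F4 Gb4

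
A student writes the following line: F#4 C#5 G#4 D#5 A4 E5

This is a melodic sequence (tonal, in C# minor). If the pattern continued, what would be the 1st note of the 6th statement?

With 2-note cells, note 1 of each statement runs F#4, G#4, A4.
Each moves up a 2nd. Continuing: B4 → C#5 → D#5.

D#5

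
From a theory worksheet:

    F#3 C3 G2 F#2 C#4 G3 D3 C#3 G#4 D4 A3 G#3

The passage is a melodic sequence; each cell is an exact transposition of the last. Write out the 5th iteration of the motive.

Unit = 4 notes; the statements start on F#3, C#4, G#4, moving up a 5th each time.
Carrying on: D#5 → A#5.
Statement 5 starts on A#5 and keeps the same exact contour: A#5 E5 B4 A#4.

A#5 E5 B4 A#4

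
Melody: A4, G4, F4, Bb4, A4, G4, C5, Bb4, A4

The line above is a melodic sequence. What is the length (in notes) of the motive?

There are 9 notes; a 3-note unit gives 3 cells:
A4 G4 F4 | Bb4 A4 G4 | C5 Bb4 A4
Every group is a transposition up a 2nd of the one before; no shorter unit works.

3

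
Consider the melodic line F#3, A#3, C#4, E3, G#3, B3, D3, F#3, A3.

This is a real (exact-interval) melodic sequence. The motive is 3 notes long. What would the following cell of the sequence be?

C3 E3 G3

With a 3-note motive the entries are F#3, E3, D3, each down a 2nd from the previous.
So cell 4 is C3 E3 G3.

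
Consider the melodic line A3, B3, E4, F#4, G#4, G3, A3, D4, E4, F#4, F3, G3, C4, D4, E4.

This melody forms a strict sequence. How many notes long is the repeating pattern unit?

Try groups of 5 (3 cells in 15 notes):
A3 B3 E4 F#4 G#4 | G3 A3 D4 E4 F#4 | F3 G3 C4 D4 E4
Every group is a transposition down a 2nd of the one before; no shorter unit works.

5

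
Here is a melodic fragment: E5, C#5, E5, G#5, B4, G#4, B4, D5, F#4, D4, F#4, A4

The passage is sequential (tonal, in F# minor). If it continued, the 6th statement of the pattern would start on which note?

With a 4-note motive the entries are E5, B4, F#4, each down a 4th from the previous.
Extending the heads down a 4th: C#4 → G#3 → D3.

D3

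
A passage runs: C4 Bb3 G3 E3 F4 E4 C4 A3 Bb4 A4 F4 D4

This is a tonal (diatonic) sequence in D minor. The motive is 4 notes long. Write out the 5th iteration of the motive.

Taking 4-note groups, the heads are C4, F4, Bb4: the pattern moves up a 4th.
Carrying on: E5 → A5.
Statement 5 starts on A5 and keeps the same diatonic contour: A5 G5 E5 C5.

A5 G5 E5 C5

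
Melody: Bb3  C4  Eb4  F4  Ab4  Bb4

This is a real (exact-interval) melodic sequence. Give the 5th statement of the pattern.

Gb5 Ab5

The 2-note cells begin on Bb3, Eb4, Ab4 — each up a 4th from the last.
Extending up a 4th: Db5 → Gb5.
From Gb5 the exact shape gives Gb5 Ab5.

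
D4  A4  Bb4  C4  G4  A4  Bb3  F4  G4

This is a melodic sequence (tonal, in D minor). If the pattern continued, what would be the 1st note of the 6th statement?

F3

The unit is 3 notes. Position-1 pitches of the 3 shown cells: D4, C4, Bb3.
Carrying that down a 2nd forward: A3 → G3 → F3.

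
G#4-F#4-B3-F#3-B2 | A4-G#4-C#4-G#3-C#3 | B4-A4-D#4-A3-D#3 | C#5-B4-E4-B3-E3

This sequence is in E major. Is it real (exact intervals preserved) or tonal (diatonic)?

Every note is diatonic to E major.
Cell 1 has -2 semitones from note 1 to 2, but cell 2 has -1 — the interval quality changes while the contour stays the same, which is the hallmark of a tonal sequence.

tonal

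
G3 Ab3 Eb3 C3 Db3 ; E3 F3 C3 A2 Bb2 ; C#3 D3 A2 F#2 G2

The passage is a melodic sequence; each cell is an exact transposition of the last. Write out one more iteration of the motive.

The 5-note cells begin on G3, E3, C#3 — each down a 3rd from the last.
Statement 4 starts on A#2 and keeps the same exact contour: A#2 B2 F#2 D#2 E2.

A#2 B2 F#2 D#2 E2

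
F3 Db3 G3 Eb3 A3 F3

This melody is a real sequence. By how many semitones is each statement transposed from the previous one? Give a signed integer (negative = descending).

2

Taking 2-note groups, the heads are F3, G3, A3: the pattern moves up a 2nd.
F3→G3 is 55 − 53 = 2 semitones.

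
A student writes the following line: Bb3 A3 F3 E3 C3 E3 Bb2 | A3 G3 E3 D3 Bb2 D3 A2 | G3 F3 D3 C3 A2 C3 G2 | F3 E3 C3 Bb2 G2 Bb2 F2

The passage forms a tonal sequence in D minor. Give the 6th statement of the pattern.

D3 C3 A2 G2 E2 G2 D2

The 7-note cells begin on Bb3, A3, G3, F3 — each down a 2nd from the last.
Carrying on: E3 → D3.
From D3 the diatonic shape gives D3 C3 A2 G2 E2 G2 D2.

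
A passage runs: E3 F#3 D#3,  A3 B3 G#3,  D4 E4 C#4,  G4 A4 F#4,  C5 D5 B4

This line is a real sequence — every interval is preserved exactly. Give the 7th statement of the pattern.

The 3-note cells begin on E3, A3, D4, G4, C5 — each up a 4th from the last.
Extending up a 4th: F5 → Bb5.
Statement 7 starts on Bb5 and keeps the same exact contour: Bb5 C6 A5.

Bb5 C6 A5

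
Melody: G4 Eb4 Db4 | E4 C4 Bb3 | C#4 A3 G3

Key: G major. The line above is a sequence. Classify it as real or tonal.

Each cell has the same semitone pattern (-4, -2) — intervals are preserved exactly.
And Eb4 lies outside G major, so the sequence is real rather than tonal.

real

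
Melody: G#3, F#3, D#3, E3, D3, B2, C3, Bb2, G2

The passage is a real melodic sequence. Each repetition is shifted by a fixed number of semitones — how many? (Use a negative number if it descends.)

-4

Taking 3-note groups, the heads are G#3, E3, C3: the pattern moves down a 3rd.
G#3 to E3 spans -4 semitones.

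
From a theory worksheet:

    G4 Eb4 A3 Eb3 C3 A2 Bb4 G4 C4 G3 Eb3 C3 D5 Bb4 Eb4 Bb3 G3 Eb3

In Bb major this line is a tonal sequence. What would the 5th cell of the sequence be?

A5 F5 Bb4 F4 D4 Bb3

The 6-note cells begin on G4, Bb4, D5 — each up a 3rd from the last.
Continuing the starts: F5 → A5.
From A5 the diatonic shape gives A5 F5 Bb4 F4 D4 Bb3.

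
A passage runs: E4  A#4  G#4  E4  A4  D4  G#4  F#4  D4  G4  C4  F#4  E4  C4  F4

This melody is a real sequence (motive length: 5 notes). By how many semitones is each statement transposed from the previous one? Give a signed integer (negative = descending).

The 5-note cells begin on E4, D4, C4 — each down a 2nd from the last.
Counting half-steps from E4 to D4: -2.

-2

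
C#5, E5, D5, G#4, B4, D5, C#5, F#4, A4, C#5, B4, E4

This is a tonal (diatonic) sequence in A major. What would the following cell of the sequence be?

G#4 B4 A4 D4

Unit = 4 notes; the statements start on C#5, B4, A4, moving down a 2nd each time.
Statement 4 starts on G#4 and keeps the same diatonic contour: G#4 B4 A4 D4.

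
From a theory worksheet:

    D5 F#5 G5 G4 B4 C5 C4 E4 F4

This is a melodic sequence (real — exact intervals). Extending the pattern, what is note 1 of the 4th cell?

The unit is 3 notes. Position-1 pitches of the 3 shown cells: D5, G4, C4.
From C4, down a 5th gives F3.

F3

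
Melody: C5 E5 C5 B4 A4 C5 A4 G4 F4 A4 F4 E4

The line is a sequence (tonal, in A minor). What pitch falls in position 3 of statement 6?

G3

Grouping in 4s, the 3rd note of each cell is C5, A4, F4.
Extending down a 3rd: D4 → B3 → G3.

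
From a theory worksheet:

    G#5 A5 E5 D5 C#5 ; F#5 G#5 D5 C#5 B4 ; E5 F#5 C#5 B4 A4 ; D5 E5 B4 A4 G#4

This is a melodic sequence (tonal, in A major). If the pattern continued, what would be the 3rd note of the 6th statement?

G#4

Grouping in 5s, the 3rd note of each cell is E5, D5, C#5, B4.
Carrying that down a 2nd forward: A4 → G#4.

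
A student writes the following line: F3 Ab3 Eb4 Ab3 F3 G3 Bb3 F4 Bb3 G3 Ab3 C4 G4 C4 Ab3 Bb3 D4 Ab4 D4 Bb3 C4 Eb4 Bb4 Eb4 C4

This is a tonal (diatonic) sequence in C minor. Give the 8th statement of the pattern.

F4 Ab4 Eb5 Ab4 F4

With a 5-note motive the entries are F3, G3, Ab3, Bb3, C4, each up a 2nd from the previous.
Carrying on: D4 → Eb4 → F4.
From F4 the diatonic shape gives F4 Ab4 Eb5 Ab4 F4.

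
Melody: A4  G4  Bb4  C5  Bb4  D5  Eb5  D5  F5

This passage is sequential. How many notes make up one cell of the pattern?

9 notes total. Splitting into 3 groups of 3:
A4 G4 Bb4 | C5 Bb4 D5 | Eb5 D5 F5
Each cell is the previous one up a 3rd — so the unit is 3 notes.

3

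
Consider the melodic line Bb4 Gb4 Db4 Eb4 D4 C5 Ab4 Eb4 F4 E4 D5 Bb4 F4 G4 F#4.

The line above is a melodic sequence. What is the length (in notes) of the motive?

5

There are 15 notes; a 5-note unit gives 3 cells:
Bb4 Gb4 Db4 Eb4 D4 | C5 Ab4 Eb4 F4 E4 | D5 Bb4 F4 G4 F#4
That's a consistent up a 2nd shift per cell, and no other grouping gives one.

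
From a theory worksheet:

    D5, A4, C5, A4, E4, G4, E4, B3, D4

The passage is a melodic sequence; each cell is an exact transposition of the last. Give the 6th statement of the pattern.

Taking 3-note groups, the heads are D5, A4, E4: the pattern moves down a 4th.
Extending down a 4th: B3 → F#3 → C#3.
From C#3 the exact shape gives C#3 G#2 B2.

C#3 G#2 B2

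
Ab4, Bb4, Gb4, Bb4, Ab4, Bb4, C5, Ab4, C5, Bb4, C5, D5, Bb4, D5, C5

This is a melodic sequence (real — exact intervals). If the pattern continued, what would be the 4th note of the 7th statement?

A#5

Grouping in 5s, the 4th note of each cell is Bb4, C5, D5.
Each moves up a 2nd. Continuing: E5 → F#5 → G#5 → A#5.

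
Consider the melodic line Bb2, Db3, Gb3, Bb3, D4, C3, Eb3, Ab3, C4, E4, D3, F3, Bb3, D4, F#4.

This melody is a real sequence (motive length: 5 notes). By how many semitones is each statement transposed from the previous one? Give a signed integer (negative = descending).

Unit = 5 notes; the statements start on Bb2, C3, D3, moving up a 2nd each time.
Bb2 to C3 spans +2 semitones.

2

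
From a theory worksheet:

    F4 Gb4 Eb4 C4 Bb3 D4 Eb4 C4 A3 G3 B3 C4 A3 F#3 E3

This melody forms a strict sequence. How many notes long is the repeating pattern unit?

Try groups of 5 (3 cells in 15 notes):
F4 Gb4 Eb4 C4 Bb3 | D4 Eb4 C4 A3 G3 | B3 C4 A3 F#3 E3
That's a consistent down a 3rd shift per cell, and no other grouping gives one.

5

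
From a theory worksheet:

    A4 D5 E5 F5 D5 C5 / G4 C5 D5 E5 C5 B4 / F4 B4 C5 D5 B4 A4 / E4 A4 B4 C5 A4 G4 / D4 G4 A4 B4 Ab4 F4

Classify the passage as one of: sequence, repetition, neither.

Note 5 of cell 5 is Ab4; if this were a sequence it would be G4. No unit length gives a consistent transposition pattern.

neither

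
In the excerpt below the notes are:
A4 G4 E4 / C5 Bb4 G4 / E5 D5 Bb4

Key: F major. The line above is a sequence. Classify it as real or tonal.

Every note is diatonic to F major.
Cell 1 has -3 semitones from note 2 to 3, but cell 3 has -4 — the interval quality changes while the contour stays the same, which is the hallmark of a tonal sequence.

tonal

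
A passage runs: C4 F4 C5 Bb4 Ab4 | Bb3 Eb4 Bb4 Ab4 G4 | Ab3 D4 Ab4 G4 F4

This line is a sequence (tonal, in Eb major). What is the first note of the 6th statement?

Eb3

With a 5-note motive the entries are C4, Bb3, Ab3, each down a 2nd from the previous.
Extending the heads down a 2nd: G3 → F3 → Eb3.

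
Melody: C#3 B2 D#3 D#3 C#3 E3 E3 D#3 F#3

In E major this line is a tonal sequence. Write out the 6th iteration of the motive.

Taking 3-note groups, the heads are C#3, D#3, E3: the pattern moves up a 2nd.
Continuing the starts: F#3 → G#3 → A3.
Statement 6 starts on A3 and keeps the same diatonic contour: A3 G#3 B3.

A3 G#3 B3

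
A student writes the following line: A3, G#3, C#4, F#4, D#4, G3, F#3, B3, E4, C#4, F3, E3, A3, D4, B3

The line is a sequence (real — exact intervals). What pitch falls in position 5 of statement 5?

G3

With 5-note cells, note 5 of each statement runs D#4, C#4, B3.
Extending down a 2nd: A3 → G3.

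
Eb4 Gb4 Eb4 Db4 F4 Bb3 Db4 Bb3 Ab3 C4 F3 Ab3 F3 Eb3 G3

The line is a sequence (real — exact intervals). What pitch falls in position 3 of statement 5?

G2

With 5-note cells, note 3 of each statement runs Eb4, Bb3, F3.
Each moves down a 4th. Continuing: C3 → G2.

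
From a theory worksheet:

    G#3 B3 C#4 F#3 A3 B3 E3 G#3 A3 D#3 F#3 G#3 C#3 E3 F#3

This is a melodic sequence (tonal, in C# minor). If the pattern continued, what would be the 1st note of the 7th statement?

With 3-note cells, note 1 of each statement runs G#3, F#3, E3, D#3, C#3.
Carrying that down a 2nd forward: B2 → A2.

A2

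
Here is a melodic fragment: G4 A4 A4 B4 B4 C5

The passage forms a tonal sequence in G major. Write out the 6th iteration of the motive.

Taking 2-note groups, the heads are G4, A4, B4: the pattern moves up a 2nd.
Extending up a 2nd: C5 → D5 → E5.
From E5 the diatonic shape gives E5 F#5.

E5 F#5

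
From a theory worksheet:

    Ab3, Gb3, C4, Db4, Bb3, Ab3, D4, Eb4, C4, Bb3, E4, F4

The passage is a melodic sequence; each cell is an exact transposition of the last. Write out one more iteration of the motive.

The 4-note cells begin on Ab3, Bb3, C4 — each up a 2nd from the last.
Statement 4 starts on D4 and keeps the same exact contour: D4 C4 F#4 G4.

D4 C4 F#4 G4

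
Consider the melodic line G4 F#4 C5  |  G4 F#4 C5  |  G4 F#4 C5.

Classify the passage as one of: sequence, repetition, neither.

Each 3-note cell is identical (G4 F#4 C5), restated at the same pitch.

repetition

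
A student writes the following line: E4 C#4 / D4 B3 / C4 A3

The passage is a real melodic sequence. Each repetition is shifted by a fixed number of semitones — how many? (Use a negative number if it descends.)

-2

Unit = 2 notes; the statements start on E4, D4, C4, moving down a 2nd each time.
E4→D4 is 62 − 64 = -2 semitones.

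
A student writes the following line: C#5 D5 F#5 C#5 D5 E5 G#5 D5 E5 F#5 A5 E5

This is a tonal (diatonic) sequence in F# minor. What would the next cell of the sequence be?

F#5 G#5 B5 F#5

With a 4-note motive the entries are C#5, D5, E5, each up a 2nd from the previous.
So cell 4 is F#5 G#5 B5 F#5.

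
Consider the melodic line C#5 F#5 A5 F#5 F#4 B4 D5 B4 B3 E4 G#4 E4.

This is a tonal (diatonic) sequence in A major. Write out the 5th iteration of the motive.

With a 4-note motive the entries are C#5, F#4, B3, each down a 5th from the previous.
Carrying on: E3 → A2.
Statement 5 starts on A2 and keeps the same diatonic contour: A2 D3 F#3 D3.

A2 D3 F#3 D3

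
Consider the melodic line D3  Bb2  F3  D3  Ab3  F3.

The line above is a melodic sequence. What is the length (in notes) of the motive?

2

6 notes total. Splitting into 3 groups of 2:
D3 Bb2 | F3 D3 | Ab3 F3
That's a consistent up a 3rd shift per cell, and no other grouping gives one.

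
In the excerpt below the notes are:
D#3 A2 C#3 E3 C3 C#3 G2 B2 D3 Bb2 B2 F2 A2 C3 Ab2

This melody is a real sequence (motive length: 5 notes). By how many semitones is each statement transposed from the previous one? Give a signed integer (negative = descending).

With a 5-note motive the entries are D#3, C#3, B2, each down a 2nd from the previous.
Counting half-steps from D#3 to C#3: -2.

-2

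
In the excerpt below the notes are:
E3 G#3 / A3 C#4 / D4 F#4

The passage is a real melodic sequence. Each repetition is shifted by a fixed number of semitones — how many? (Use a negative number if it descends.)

5

Taking 2-note groups, the heads are E3, A3, D4: the pattern moves up a 4th.
E3→A3 is 57 − 52 = 5 semitones.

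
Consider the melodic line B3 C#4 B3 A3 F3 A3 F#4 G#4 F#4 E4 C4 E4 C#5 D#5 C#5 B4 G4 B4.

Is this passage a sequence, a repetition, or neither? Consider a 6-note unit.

sequence

Each 6-note cell is the previous one transposed up a 5th.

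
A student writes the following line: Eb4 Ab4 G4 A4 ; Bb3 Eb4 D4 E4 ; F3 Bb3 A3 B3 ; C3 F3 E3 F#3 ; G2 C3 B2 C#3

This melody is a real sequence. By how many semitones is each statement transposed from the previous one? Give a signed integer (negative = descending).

Taking 4-note groups, the heads are Eb4, Bb3, F3, C3, G2: the pattern moves down a 4th.
Eb4 to Bb3 spans -5 semitones.

-5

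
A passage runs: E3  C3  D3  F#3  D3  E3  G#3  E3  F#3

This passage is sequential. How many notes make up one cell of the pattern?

3

Try groups of 3 (3 cells in 9 notes):
E3 C3 D3 | F#3 D3 E3 | G#3 E3 F#3
That's a consistent up a 2nd shift per cell, and no other grouping gives one.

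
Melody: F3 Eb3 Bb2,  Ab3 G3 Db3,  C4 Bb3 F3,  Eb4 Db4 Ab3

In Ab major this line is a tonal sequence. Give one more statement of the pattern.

G4 F4 C4

Taking 3-note groups, the heads are F3, Ab3, C4, Eb4: the pattern moves up a 3rd.
Statement 5 starts on G4 and keeps the same diatonic contour: G4 F4 C4.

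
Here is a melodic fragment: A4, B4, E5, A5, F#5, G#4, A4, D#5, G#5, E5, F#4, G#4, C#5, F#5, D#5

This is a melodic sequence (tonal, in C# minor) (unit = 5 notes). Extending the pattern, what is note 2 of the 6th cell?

D#4

The unit is 5 notes. Position-2 pitches of the 3 shown cells: B4, A4, G#4.
Extending down a 2nd: F#4 → E4 → D#4.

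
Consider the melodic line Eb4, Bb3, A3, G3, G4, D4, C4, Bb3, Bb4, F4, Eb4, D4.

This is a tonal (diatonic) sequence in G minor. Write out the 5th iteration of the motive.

The 4-note cells begin on Eb4, G4, Bb4 — each up a 3rd from the last.
Continuing the starts: D5 → F5.
So cell 5 is F5 C5 Bb4 A4.

F5 C5 Bb4 A4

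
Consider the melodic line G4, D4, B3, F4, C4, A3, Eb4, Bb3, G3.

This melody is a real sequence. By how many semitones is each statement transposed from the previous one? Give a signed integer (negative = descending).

With a 3-note motive the entries are G4, F4, Eb4, each down a 2nd from the previous.
G4 to F4 spans -2 semitones.

-2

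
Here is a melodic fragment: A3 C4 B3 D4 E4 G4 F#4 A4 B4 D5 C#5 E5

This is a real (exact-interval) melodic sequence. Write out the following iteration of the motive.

With a 4-note motive the entries are A3, E4, B4, each up a 5th from the previous.
So cell 4 is F#5 A5 G#5 B5.

F#5 A5 G#5 B5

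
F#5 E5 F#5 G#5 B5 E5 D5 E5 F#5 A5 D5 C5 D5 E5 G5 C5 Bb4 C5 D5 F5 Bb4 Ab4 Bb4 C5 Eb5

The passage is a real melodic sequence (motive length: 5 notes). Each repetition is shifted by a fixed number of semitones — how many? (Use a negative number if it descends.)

-2

The 5-note cells begin on F#5, E5, D5, C5, Bb4 — each down a 2nd from the last.
F#5 to E5 spans -2 semitones.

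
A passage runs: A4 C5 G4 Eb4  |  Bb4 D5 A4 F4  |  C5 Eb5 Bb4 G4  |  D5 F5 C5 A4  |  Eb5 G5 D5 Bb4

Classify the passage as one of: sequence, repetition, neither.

Each 4-note cell is the previous one transposed up a 2nd.

sequence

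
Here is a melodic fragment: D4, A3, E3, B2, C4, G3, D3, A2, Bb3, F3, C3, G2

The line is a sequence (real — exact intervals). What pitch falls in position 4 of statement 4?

The unit is 4 notes. Position-4 pitches of the 3 shown cells: B2, A2, G2.
Each moves down a 2nd; the next is F2.

F2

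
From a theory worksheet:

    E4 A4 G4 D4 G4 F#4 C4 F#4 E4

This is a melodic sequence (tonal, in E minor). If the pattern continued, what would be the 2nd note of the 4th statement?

E4

With 3-note cells, note 2 of each statement runs A4, G4, F#4.
From F#4, down a 2nd gives E4.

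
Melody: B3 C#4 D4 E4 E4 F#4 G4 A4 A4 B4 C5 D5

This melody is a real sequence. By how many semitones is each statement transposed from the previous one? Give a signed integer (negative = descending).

5

Taking 4-note groups, the heads are B3, E4, A4: the pattern moves up a 4th.
B3→E4 is 64 − 59 = 5 semitones.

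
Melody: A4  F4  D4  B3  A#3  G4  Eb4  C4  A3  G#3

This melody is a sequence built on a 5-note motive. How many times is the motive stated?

2

10 notes in groups of 5 gives 10/5 = 2 statements.
Starts: A4, G4 — each down a 2nd.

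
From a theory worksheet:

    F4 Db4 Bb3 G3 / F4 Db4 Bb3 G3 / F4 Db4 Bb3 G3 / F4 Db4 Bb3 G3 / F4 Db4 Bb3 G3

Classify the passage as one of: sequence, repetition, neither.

repetition

Each 4-note cell is identical (F4 Db4 Bb3 G3), restated at the same pitch.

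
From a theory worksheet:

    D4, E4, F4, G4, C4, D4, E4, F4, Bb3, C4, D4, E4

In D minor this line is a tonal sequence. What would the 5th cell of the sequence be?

Unit = 4 notes; the statements start on D4, C4, Bb3, moving down a 2nd each time.
Carrying on: A3 → G3.
Statement 5 starts on G3 and keeps the same diatonic contour: G3 A3 Bb3 C4.

G3 A3 Bb3 C4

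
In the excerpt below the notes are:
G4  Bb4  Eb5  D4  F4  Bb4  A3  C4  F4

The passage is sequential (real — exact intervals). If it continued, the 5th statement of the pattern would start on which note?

B2

Unit = 3 notes; the statements start on G4, D4, A3, moving down a 4th each time.
Extending the heads down a 4th: E3 → B2.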